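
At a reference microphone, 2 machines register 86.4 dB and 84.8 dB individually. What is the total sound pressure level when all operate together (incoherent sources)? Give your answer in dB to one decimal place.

88.7 dB

For uncorrelated sources the intensities add, so convert each level to linear form, sum, and take 10·log₁₀ of the total.
Σ 10^(L/10) = 10^(86.4/10) + 10^(84.8/10) = 7.385e+08.
L_total = 10·log₁₀(7.385e+08) = 88.68 dB.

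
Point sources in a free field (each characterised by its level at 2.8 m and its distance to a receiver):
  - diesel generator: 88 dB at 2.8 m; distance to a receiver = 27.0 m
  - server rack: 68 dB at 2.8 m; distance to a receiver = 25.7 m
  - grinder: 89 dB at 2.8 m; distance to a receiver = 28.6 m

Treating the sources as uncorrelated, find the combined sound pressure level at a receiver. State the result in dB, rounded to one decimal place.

First find each source's level at the receiver (point-source: −20·log₁₀(r/r_ref)), then combine on an intensity basis.
diesel generator: 88 − 20·log₁₀(27.0/2.8) = 88 − 19.68 = 68.32 dB.
server rack: 68 − 20·log₁₀(25.7/2.8) = 68 − 19.26 = 48.74 dB.
grinder: 89 − 20·log₁₀(28.6/2.8) = 89 − 20.18 = 68.82 dB.
Σ 10^(L/10) = 1.447e+07 → L_total = 10·log₁₀(1.447e+07) = 71.61 dB.

71.6 dB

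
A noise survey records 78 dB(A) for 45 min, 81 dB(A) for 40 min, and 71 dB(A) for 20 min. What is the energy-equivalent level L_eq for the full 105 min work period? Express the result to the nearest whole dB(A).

L_eq = 10·log₁₀[(1/T)·Σ tᵢ·10^(Lᵢ/10)] with T = 105 min.
Σ tᵢ·10^(Lᵢ/10) = 45·10^(78/10) + 40·10^(81/10) + 20·10^(71/10) = 8.127e+09.
L_eq = 10·log₁₀(8.127e+09/105) = 78.89 dB(A).

79 dB(A)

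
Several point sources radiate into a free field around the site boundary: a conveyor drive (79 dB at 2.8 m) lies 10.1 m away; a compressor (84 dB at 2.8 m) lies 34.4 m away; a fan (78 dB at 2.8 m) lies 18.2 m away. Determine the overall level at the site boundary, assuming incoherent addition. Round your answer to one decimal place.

69.7 dB

Propagate each source to the receiver with L = L_ref − 20·log₁₀(r/r_ref), then add intensities.
conveyor drive: 79 − 20·log₁₀(10.1/2.8) = 79 − 11.14 = 67.86 dB.
compressor: 84 − 20·log₁₀(34.4/2.8) = 84 − 21.79 = 62.21 dB.
fan: 78 − 20·log₁₀(18.2/2.8) = 78 − 16.26 = 61.74 dB.
Σ 10^(L/10) = 9.262e+06 → L_total = 10·log₁₀(9.262e+06) = 69.67 dB.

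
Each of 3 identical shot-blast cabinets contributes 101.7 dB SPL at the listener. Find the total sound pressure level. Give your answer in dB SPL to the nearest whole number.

With 3 equal, uncorrelated contributions the intensity is 3× that of one unit, giving a rise of 10·log₁₀ 3.
L_total = 101.7 + 10·log₁₀(3) = 101.7 + 4.771 = 106.47 dB SPL.

106 dB SPL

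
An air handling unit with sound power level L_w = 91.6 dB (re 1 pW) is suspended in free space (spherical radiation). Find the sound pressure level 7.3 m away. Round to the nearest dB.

The power spreads over a sphere of area 4π·r², so L_p = L_w − 10·log₁₀(4π·r²).
4π·r² = 669.7 m², 10·log₁₀ of that is 28.259 dB.
L_p = 91.6 − 28.259 = 63.34 dB.

63 dB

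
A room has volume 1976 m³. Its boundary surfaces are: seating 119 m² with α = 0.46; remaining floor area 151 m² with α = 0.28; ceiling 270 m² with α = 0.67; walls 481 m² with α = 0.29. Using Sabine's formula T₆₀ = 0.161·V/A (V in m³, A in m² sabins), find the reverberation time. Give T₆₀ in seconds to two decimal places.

A = Σ Sᵢαᵢ = 119·0.46 + 151·0.28 + 270·0.67 + 481·0.29 = 417.41 m².
T₆₀ = 0.161 × 1976 / 417.41 = 0.762 s.

0.76 s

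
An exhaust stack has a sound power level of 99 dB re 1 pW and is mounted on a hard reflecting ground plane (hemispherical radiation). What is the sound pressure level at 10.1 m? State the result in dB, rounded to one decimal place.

L_p = L_w − 10·log₁₀(2π·r²) with r = 10.1 m.
2π·r² = 640.9 m², 10·log₁₀ of that is 28.068 dB.
L_p = 99 − 28.068 = 70.93 dB.

70.9 dB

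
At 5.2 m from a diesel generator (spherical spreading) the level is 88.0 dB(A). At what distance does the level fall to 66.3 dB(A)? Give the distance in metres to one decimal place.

Point-source spreading drops the level by 20·log₁₀(r₂/r₁); inverting, r₂/r₁ = 10^(ΔL/20).
r₂ = 5.2·10^((88.0−66.3)/20) = 5.2·10^(21.7/20) = 63.24 m.

63.2 m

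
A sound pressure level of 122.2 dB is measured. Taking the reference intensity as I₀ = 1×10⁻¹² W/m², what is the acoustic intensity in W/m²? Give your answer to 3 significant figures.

1.66 W/m²

I/I₀ = 10^(122.2/10) = 1.66e+12, so I = 1.66e+12 × 10⁻¹² W/m².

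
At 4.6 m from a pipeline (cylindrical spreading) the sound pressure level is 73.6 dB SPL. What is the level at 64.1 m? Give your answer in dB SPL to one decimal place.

For a line source, L₂ = L₁ − 10·log₁₀(r₂/r₁).
L₂ = 73.6 − 10·log₁₀(64.1/4.6) = 73.6 − 11.441 = 62.16 dB SPL.

62.2 dB SPL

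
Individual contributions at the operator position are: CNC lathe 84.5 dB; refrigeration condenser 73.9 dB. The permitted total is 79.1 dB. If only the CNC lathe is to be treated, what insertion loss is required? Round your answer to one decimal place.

7.0 dB

Fixed contribution from the other source: Σ 10^(L/10) = 10^(73.9/10) = 2.455e+07 (73.90 dB).
To meet 79.1 dB overall, the treated CNC lathe may contribute at most 10^(79.1/10) − 2.455e+07 = 5.674e+07, i.e. 77.54 dB.
Required insertion loss = 84.5 − 77.54 = 6.96 dB.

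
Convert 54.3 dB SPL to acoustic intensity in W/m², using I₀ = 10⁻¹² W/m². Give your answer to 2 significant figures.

L = 10·log₁₀(I/I₀) ⇒ I = I₀·10^(L/10) = 10⁻¹² × 10^5.43.

2.7e-07 W/m²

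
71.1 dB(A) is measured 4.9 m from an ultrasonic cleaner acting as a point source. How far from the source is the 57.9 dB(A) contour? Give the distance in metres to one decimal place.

22.4 m

The 13.2 dB drop corresponds to a distance ratio of 10^(13.2/20) for a point source.
r₂ = 4.9·10^((71.1−57.9)/20) = 4.9·10^(13.2/20) = 22.40 m.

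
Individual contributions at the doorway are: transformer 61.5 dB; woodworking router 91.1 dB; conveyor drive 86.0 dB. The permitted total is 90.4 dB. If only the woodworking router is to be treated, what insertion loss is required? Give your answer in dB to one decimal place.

2.7 dB

Fixed contribution from the other sources: Σ 10^(L/10) = 10^(61.5/10) + 10^(86.0/10) = 3.995e+08 (86.02 dB).
The limit corresponds to 10^(90.4/10) = 1.096e+09; subtracting the fixed part leaves 6.970e+08 for the woodworking router, i.e. 88.43 dB.
So the woodworking router must be reduced from 91.1 to 88.43 dB: IL = 2.67 dB.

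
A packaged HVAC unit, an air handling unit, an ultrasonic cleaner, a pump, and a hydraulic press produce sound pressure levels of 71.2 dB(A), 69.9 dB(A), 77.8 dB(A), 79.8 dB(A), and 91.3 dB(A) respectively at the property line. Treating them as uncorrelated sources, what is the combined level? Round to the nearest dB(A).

92 dB(A)

Incoherent sources combine by intensity addition: L_total = 10·log₁₀(Σ 10^(L_i/10)).
Σ 10^(L/10) = 10^(71.2/10) + 10^(69.9/10) + 10^(77.8/10) + 10^(79.8/10) + 10^(91.3/10) = 1.528e+09.
L_total = 10·log₁₀(1.528e+09) = 91.84 dB(A).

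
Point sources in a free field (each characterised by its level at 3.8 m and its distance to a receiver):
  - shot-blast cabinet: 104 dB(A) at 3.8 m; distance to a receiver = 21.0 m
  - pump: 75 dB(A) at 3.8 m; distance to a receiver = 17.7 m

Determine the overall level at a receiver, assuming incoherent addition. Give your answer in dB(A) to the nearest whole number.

Propagate each source to the receiver with L = L_ref − 20·log₁₀(r/r_ref), then add intensities.
shot-blast cabinet: 104 − 20·log₁₀(21.0/3.8) = 104 − 14.85 = 89.15 dB(A).
pump: 75 − 20·log₁₀(17.7/3.8) = 75 − 13.36 = 61.64 dB(A).
Σ 10^(L/10) = 8.239e+08 → L_total = 10·log₁₀(8.239e+08) = 89.16 dB(A).

89 dB(A)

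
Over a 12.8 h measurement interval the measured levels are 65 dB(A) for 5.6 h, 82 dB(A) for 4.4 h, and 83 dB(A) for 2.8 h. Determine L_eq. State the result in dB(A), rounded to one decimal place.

80.0 dB(A)

Weight each interval's intensity by its duration and average over T = 12.8 h:
Σ tᵢ·10^(Lᵢ/10) = 5.6·10^(65/10) + 4.4·10^(82/10) + 2.8·10^(83/10) = 1.274e+09.
L_eq = 10·log₁₀(1.274e+09/12.8) = 79.98 dB(A).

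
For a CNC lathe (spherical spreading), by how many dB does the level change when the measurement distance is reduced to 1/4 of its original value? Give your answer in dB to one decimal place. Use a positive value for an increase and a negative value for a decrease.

A point source loses 6 dB per doubling of distance; generally ΔL = −20·log₁₀(r₂/r₁).
ΔL = −20·log₁₀(0.25) = +12.04 dB.

+12.0 dB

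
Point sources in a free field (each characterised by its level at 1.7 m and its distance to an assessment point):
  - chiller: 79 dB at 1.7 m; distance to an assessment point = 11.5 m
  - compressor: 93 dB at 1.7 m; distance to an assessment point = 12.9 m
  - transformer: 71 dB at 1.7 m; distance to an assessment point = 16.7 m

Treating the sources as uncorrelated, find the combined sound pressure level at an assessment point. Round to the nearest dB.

76 dB

First find each source's level at the receiver (point-source: −20·log₁₀(r/r_ref)), then combine on an intensity basis.
chiller: 79 − 20·log₁₀(11.5/1.7) = 79 − 16.60 = 62.40 dB.
compressor: 93 − 20·log₁₀(12.9/1.7) = 93 − 17.60 = 75.40 dB.
transformer: 71 − 20·log₁₀(16.7/1.7) = 71 − 19.85 = 51.15 dB.
Σ 10^(L/10) = 3.652e+07 → L_total = 10·log₁₀(3.652e+07) = 75.63 dB.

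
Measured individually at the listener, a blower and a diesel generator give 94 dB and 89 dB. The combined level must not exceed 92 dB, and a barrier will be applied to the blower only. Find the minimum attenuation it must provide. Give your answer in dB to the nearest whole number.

Everything except the blower sums to 10^(89/10) = 7.943e+08 in linear terms, 89.00 dB.
The limit corresponds to 10^(92/10) = 1.585e+09; subtracting the fixed part leaves 7.906e+08 for the blower, i.e. 88.98 dB.
So the blower must be reduced from 94 to 88.98 dB: IL = 5.02 dB.

5 dB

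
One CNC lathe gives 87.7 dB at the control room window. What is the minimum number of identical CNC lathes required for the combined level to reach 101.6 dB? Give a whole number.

The shortfall is 101.6 − 87.7 = 13.9 dB, and N units add 10·log₁₀ N, so need 10·log₁₀ N ≥ 13.9.
N ≥ 10^(13.9/10) = 24.547, so N = 25.

25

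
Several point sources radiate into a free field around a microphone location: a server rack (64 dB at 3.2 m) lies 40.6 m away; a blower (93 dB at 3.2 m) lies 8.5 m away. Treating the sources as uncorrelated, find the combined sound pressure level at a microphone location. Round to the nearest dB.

85 dB

Apply inverse-square spreading to bring every level to the receiver, then sum 10^(L/10).
server rack: 64 − 20·log₁₀(40.6/3.2) = 64 − 22.07 = 41.93 dB.
blower: 93 − 20·log₁₀(8.5/3.2) = 93 − 8.49 = 84.51 dB.
Σ 10^(L/10) = 2.828e+08 → L_total = 10·log₁₀(2.828e+08) = 84.51 dB.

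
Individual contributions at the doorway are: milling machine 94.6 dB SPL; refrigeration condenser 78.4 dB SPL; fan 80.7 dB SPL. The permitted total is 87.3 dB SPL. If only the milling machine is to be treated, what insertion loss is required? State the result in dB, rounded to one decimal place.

Fixed contribution from the other sources: Σ 10^(L/10) = 10^(78.4/10) + 10^(80.7/10) = 1.867e+08 (82.71 dB SPL).
The limit corresponds to 10^(87.3/10) = 5.370e+08; subtracting the fixed part leaves 3.504e+08 for the milling machine, i.e. 85.45 dB SPL.
Required insertion loss = 94.6 − 85.45 = 9.15 dB.

9.2 dB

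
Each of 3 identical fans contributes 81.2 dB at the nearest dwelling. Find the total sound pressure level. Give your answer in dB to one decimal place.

N identical incoherent sources raise the level by 10·log₁₀ N.
L_total = 81.2 + 10·log₁₀(3) = 81.2 + 4.771 = 85.97 dB.

86.0 dB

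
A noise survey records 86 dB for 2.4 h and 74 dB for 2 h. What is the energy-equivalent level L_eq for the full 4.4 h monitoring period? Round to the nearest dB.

84 dB

The energy average is taken in the linear domain: L_eq = 10·log₁₀[(Σ tᵢ·10^(Lᵢ/10))/T], T = 4.4 h.
Σ tᵢ·10^(Lᵢ/10) = 2.4·10^(86/10) + 2·10^(74/10) = 1.006e+09.
L_eq = 10·log₁₀(1.006e+09/4.4) = 83.59 dB.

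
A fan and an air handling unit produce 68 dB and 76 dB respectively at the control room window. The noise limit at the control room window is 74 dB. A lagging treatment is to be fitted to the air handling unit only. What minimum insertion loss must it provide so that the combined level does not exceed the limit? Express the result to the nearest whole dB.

The untreated sources together contribute 10^(68/10) = 6.310e+06, i.e. 68.00 dB.
The limit corresponds to 10^(74/10) = 2.512e+07; subtracting the fixed part leaves 1.881e+07 for the air handling unit, i.e. 72.74 dB.
So the air handling unit must be reduced from 76 to 72.74 dB: IL = 3.26 dB.

3 dB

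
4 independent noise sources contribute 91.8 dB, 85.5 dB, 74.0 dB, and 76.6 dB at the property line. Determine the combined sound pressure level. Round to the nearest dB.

93 dB

For uncorrelated sources the intensities add, so convert each level to linear form, sum, and take 10·log₁₀ of the total.
Σ 10^(L/10) = 10^(91.8/10) + 10^(85.5/10) + 10^(74.0/10) + 10^(76.6/10) = 1.939e+09.
L_total = 10·log₁₀(1.939e+09) = 92.88 dB.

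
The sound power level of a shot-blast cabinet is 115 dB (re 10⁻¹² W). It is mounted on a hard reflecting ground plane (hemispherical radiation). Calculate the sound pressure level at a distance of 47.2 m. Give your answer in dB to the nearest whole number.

74 dB

L_p = L_w − 10·log₁₀(2π·r²) with r = 47.2 m.
2π·r² = 1.4e+04 m², 10·log₁₀ of that is 41.461 dB.
L_p = 115 − 41.461 = 73.54 dB.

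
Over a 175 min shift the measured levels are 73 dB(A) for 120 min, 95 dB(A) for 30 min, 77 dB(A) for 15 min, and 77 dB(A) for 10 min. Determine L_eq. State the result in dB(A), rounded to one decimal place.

L_eq = 10·log₁₀[(1/T)·Σ tᵢ·10^(Lᵢ/10)] with T = 175 min.
Σ tᵢ·10^(Lᵢ/10) = 120·10^(73/10) + 30·10^(95/10) + 15·10^(77/10) + 10·10^(77/10) = 9.852e+10.
L_eq = 10·log₁₀(9.852e+10/175) = 87.50 dB(A).

87.5 dB(A)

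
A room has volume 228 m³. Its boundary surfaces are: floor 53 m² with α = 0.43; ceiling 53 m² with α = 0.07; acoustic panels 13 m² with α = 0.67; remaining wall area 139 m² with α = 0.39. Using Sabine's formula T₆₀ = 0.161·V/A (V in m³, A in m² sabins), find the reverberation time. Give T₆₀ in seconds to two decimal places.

Total absorption A = 53·0.43 + 53·0.07 + 13·0.67 + 139·0.39 = 89.42 m² sabins.
T₆₀ = 0.161·V/A = 0.161·228/89.42 = 0.411 s.

0.41 s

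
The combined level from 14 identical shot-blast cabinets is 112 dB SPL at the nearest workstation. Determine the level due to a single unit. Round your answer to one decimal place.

100.5 dB SPL

For N identical incoherent sources L_total = L₁ + 10·log₁₀ N, so L₁ = 112 − 10·log₁₀(14) = 112 − 11.461.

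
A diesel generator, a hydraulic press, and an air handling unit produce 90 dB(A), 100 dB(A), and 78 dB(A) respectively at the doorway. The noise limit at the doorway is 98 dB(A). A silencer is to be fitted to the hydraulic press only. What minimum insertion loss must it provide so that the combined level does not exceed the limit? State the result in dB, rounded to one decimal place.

2.8 dB

Fixed contribution from the other sources: Σ 10^(L/10) = 10^(90/10) + 10^(78/10) = 1.063e+09 (90.27 dB(A)).
The limit corresponds to 10^(98/10) = 6.310e+09; subtracting the fixed part leaves 5.246e+09 for the hydraulic press, i.e. 97.20 dB(A).
So the hydraulic press must be reduced from 100 to 97.20 dB(A): IL = 2.80 dB.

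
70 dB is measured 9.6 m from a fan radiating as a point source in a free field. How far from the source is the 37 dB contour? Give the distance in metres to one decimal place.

428.8 m

Point-source spreading drops the level by 20·log₁₀(r₂/r₁); inverting, r₂/r₁ = 10^(ΔL/20).
r₂ = 9.6·10^((70−37)/20) = 9.6·10^(33.0/20) = 428.82 m.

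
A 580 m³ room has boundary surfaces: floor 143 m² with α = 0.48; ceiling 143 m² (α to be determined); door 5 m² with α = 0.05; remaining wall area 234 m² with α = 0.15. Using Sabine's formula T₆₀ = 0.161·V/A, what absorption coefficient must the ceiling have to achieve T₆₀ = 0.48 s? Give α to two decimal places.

A = 0.161·V/T₆₀ = 0.161·580/0.48 = 194.54 m² sabins.
Absorption from the other surfaces = 143·0.48 + 5·0.05 + 234·0.15 = 103.99 m², so the ceiling must supply 90.55 m² over 143 m².
α = 90.55/143 = 0.633.

0.63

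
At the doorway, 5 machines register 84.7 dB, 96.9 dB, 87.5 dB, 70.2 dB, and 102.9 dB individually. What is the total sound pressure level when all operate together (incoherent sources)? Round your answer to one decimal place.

104.0 dB

For uncorrelated sources the intensities add, so convert each level to linear form, sum, and take 10·log₁₀ of the total.
Σ 10^(L/10) = 10^(84.7/10) + 10^(96.9/10) + 10^(87.5/10) + 10^(70.2/10) + 10^(102.9/10) = 2.526e+10.
L_total = 10·log₁₀(2.526e+10) = 104.03 dB.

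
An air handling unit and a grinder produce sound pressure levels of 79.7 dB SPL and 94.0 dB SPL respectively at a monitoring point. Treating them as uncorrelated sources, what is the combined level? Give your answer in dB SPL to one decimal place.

Incoherent sources combine by intensity addition: L_total = 10·log₁₀(Σ 10^(L_i/10)).
Σ 10^(L/10) = 10^(79.7/10) + 10^(94.0/10) = 2.605e+09.
L_total = 10·log₁₀(2.605e+09) = 94.16 dB SPL.

94.2 dB SPL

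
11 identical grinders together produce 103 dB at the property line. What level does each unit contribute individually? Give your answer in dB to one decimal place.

For N identical incoherent sources L_total = L₁ + 10·log₁₀ N, so L₁ = 103 − 10·log₁₀(11) = 103 − 10.414.

92.6 dB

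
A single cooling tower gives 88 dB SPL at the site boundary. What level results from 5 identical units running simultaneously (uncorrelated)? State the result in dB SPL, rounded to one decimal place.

95.0 dB SPL

L_total = L₁ + 10·log₁₀ N for N identical incoherent sources.
L_total = 88 + 10·log₁₀(5) = 88 + 6.990 = 94.99 dB SPL.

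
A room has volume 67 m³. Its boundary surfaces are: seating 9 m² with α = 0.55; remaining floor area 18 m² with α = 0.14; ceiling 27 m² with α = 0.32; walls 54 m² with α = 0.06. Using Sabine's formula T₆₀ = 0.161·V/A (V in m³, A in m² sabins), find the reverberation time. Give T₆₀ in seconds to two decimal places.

A = Σ Sᵢαᵢ = 9·0.55 + 18·0.14 + 27·0.32 + 54·0.06 = 19.35 m².
T₆₀ = 0.161·V/A = 0.161·67/19.35 = 0.557 s.

0.56 s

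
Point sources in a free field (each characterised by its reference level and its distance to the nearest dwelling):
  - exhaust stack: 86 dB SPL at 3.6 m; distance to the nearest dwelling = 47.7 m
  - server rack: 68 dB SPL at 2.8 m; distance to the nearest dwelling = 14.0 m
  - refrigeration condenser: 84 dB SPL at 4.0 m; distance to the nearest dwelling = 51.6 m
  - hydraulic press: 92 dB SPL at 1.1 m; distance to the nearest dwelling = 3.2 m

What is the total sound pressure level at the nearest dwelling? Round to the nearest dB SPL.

Propagate each source to the receiver with L = L_ref − 20·log₁₀(r/r_ref), then add intensities.
exhaust stack: 86 − 20·log₁₀(47.7/3.6) = 86 − 22.44 = 63.56 dB SPL.
server rack: 68 − 20·log₁₀(14.0/2.8) = 68 − 13.98 = 54.02 dB SPL.
refrigeration condenser: 84 − 20·log₁₀(51.6/4.0) = 84 − 22.21 = 61.79 dB SPL.
hydraulic press: 92 − 20·log₁₀(3.2/1.1) = 92 − 9.28 = 82.72 dB SPL.
Σ 10^(L/10) = 1.913e+08 → L_total = 10·log₁₀(1.913e+08) = 82.82 dB SPL.

83 dB SPL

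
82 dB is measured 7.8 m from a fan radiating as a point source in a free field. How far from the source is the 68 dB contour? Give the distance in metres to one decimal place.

39.1 m

For a point source L₁ − L₂ = 20·log₁₀(r₂/r₁), so r₂ = r₁·10^((L₁−L₂)/20).
r₂ = 7.8·10^((82−68)/20) = 7.8·10^(14.0/20) = 39.09 m.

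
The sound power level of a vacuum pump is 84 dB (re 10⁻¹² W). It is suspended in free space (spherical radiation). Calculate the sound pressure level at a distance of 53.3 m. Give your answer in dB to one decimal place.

38.5 dB

Free-field spherical radiation: L_p = L_w − 10·log₁₀(4π·r²), r = 53.3 m.
4π·r² = 3.57e+04 m², 10·log₁₀ of that is 45.527 dB.
L_p = 84 − 45.527 = 38.47 dB.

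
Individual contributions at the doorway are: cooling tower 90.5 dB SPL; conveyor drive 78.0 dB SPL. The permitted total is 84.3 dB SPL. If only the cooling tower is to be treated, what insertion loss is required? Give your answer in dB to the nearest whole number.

7 dB

Everything except the cooling tower sums to 10^(78.0/10) = 6.310e+07 in linear terms, 78.00 dB SPL.
The limit corresponds to 10^(84.3/10) = 2.692e+08; subtracting the fixed part leaves 2.061e+08 for the cooling tower, i.e. 83.14 dB SPL.
Required insertion loss = 90.5 − 83.14 = 7.36 dB.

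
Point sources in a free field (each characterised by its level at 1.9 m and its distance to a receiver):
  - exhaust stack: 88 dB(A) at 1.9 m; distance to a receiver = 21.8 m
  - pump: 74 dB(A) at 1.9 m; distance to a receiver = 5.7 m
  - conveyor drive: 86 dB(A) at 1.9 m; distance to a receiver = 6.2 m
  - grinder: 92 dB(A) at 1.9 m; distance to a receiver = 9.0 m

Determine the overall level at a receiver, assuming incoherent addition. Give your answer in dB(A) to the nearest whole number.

81 dB(A)

Propagate each source to the receiver with L = L_ref − 20·log₁₀(r/r_ref), then add intensities.
exhaust stack: 88 − 20·log₁₀(21.8/1.9) = 88 − 21.19 = 66.81 dB(A).
pump: 74 − 20·log₁₀(5.7/1.9) = 74 − 9.54 = 64.46 dB(A).
conveyor drive: 86 − 20·log₁₀(6.2/1.9) = 86 − 10.27 = 75.73 dB(A).
grinder: 92 − 20·log₁₀(9.0/1.9) = 92 − 13.51 = 78.49 dB(A).
Σ 10^(L/10) = 1.156e+08 → L_total = 10·log₁₀(1.156e+08) = 80.63 dB(A).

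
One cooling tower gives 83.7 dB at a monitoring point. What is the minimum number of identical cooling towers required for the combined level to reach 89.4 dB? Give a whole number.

Need L₁ + 10·log₁₀ N ≥ 89.4, i.e. log₁₀ N ≥ 0.57.
N ≥ 10^(5.7/10) = 3.715, so N = 4.

4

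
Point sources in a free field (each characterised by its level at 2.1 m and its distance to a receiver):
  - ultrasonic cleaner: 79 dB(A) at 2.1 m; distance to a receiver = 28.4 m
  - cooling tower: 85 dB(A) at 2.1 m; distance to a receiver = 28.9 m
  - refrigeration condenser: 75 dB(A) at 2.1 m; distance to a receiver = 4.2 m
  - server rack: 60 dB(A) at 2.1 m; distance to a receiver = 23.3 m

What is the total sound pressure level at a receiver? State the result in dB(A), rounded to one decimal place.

70.0 dB(A)

Propagate each source to the receiver with L = L_ref − 20·log₁₀(r/r_ref), then add intensities.
ultrasonic cleaner: 79 − 20·log₁₀(28.4/2.1) = 79 − 22.62 = 56.38 dB(A).
cooling tower: 85 − 20·log₁₀(28.9/2.1) = 85 − 22.77 = 62.23 dB(A).
refrigeration condenser: 75 − 20·log₁₀(4.2/2.1) = 75 − 6.02 = 68.98 dB(A).
server rack: 60 − 20·log₁₀(23.3/2.1) = 60 − 20.90 = 39.10 dB(A).
Σ 10^(L/10) = 1.002e+07 → L_total = 10·log₁₀(1.002e+07) = 70.01 dB(A).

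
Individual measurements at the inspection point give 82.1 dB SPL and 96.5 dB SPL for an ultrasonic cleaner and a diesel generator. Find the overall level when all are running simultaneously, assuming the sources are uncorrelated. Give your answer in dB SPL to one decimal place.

For uncorrelated sources the intensities add, so convert each level to linear form, sum, and take 10·log₁₀ of the total.
Σ 10^(L/10) = 10^(82.1/10) + 10^(96.5/10) = 4.629e+09.
L_total = 10·log₁₀(4.629e+09) = 96.65 dB SPL.

96.7 dB SPL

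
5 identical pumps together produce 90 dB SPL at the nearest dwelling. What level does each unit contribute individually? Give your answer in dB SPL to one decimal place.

83.0 dB SPL

Dividing the total intensity by 5 lowers the level by 10·log₁₀ 5 = 6.990 dB: L₁ = 90 − 6.990.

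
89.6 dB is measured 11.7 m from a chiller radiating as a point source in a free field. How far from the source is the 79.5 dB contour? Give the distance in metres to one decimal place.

37.4 m

The 10.1 dB drop corresponds to a distance ratio of 10^(10.1/20) for a point source.
r₂ = 11.7·10^((89.6−79.5)/20) = 11.7·10^(10.1/20) = 37.43 m.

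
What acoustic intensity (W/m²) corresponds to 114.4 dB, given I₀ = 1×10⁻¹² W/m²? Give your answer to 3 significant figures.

0.275 W/m²

I = I₀·10^(L/10) = 10⁻¹² × 10^(114.4/10) = 10^(-0.560).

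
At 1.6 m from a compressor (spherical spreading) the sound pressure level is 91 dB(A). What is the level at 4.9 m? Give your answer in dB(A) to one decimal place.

81.3 dB(A)

For a point source, L₂ = L₁ − 20·log₁₀(r₂/r₁).
L₂ = 91 − 20·log₁₀(4.9/1.6) = 91 − 9.722 = 81.28 dB(A).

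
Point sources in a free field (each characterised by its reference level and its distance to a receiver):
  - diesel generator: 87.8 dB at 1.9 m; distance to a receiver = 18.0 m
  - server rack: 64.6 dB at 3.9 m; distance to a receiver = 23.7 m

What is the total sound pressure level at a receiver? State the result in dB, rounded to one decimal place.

68.3 dB

Propagate each source to the receiver with L = L_ref − 20·log₁₀(r/r_ref), then add intensities.
diesel generator: 87.8 − 20·log₁₀(18.0/1.9) = 87.8 − 19.53 = 68.27 dB.
server rack: 64.6 − 20·log₁₀(23.7/3.9) = 64.6 − 15.67 = 48.93 dB.
Σ 10^(L/10) = 6.792e+06 → L_total = 10·log₁₀(6.792e+06) = 68.32 dB.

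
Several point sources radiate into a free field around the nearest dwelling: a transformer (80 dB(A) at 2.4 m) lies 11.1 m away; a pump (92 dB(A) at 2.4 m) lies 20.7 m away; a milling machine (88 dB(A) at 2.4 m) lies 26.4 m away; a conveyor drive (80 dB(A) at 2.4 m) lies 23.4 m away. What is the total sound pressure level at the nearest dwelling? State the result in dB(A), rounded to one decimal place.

Apply inverse-square spreading to bring every level to the receiver, then sum 10^(L/10).
transformer: 80 − 20·log₁₀(11.1/2.4) = 80 − 13.30 = 66.70 dB(A).
pump: 92 − 20·log₁₀(20.7/2.4) = 92 − 18.72 = 73.28 dB(A).
milling machine: 88 − 20·log₁₀(26.4/2.4) = 88 − 20.83 = 67.17 dB(A).
conveyor drive: 80 − 20·log₁₀(23.4/2.4) = 80 − 19.78 = 60.22 dB(A).
Σ 10^(L/10) = 3.225e+07 → L_total = 10·log₁₀(3.225e+07) = 75.08 dB(A).

75.1 dB(A)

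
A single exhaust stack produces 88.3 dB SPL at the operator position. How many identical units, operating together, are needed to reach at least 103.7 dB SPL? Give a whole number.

Need L₁ + 10·log₁₀ N ≥ 103.7, i.e. log₁₀ N ≥ 1.54.
N ≥ 10^(15.4/10) = 34.674, so N = 35.

35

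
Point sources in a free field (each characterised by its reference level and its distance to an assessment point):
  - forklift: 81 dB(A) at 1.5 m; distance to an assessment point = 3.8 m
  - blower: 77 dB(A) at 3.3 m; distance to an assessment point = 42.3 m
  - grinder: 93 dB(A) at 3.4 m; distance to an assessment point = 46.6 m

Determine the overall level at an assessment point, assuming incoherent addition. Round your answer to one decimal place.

74.8 dB(A)

Propagate each source to the receiver with L = L_ref − 20·log₁₀(r/r_ref), then add intensities.
forklift: 81 − 20·log₁₀(3.8/1.5) = 81 − 8.07 = 72.93 dB(A).
blower: 77 − 20·log₁₀(42.3/3.3) = 77 − 22.16 = 54.84 dB(A).
grinder: 93 − 20·log₁₀(46.6/3.4) = 93 − 22.74 = 70.26 dB(A).
Σ 10^(L/10) = 3.054e+07 → L_total = 10·log₁₀(3.054e+07) = 74.85 dB(A).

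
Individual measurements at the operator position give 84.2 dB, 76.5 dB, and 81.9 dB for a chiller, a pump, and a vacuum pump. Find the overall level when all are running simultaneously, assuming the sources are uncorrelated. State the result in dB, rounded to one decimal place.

86.7 dB

For uncorrelated sources the intensities add, so convert each level to linear form, sum, and take 10·log₁₀ of the total.
Σ 10^(L/10) = 10^(84.2/10) + 10^(76.5/10) + 10^(81.9/10) = 4.626e+08.
L_total = 10·log₁₀(4.626e+08) = 86.65 dB.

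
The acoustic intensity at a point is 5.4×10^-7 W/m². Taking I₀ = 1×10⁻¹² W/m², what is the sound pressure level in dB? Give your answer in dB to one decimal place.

57.3 dB

I/I₀ = 5.4×10^-7/10⁻¹² = 5.4×10^5, and L = 10·log₁₀(I/I₀).
L = 10·(0.7324 + 5) = 57.32 dB.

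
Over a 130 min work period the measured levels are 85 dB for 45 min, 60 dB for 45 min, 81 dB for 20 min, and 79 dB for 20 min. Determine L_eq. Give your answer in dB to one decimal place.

Weight each interval's intensity by its duration and average over T = 130 min:
Σ tᵢ·10^(Lᵢ/10) = 45·10^(85/10) + 45·10^(60/10) + 20·10^(81/10) + 20·10^(79/10) = 1.838e+10.
L_eq = 10·log₁₀(1.838e+10/130) = 81.50 dB.

81.5 dB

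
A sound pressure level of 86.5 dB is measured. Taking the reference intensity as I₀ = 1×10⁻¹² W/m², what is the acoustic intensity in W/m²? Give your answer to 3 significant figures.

I/I₀ = 10^(86.5/10) = 4.467e+08, so I = 4.467e+08 × 10⁻¹² W/m².

0.000447 W/m²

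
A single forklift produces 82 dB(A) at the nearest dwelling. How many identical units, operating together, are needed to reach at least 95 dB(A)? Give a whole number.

Need L₁ + 10·log₁₀ N ≥ 95, i.e. log₁₀ N ≥ 1.30.
N ≥ 10^(13.0/10) = 19.953, so N = 20.

20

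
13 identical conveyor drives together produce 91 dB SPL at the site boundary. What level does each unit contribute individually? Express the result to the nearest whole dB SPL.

80 dB SPL

13 equal contributions raise the level by 10·log₁₀ 13 = 11.139 dB, so each unit alone gives 91 − 11.139.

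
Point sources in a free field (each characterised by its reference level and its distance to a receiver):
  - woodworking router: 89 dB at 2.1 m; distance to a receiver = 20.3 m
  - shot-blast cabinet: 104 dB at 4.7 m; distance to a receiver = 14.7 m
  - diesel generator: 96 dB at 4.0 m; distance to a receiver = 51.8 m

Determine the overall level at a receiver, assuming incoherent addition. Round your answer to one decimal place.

94.1 dB

Propagate each source to the receiver with L = L_ref − 20·log₁₀(r/r_ref), then add intensities.
woodworking router: 89 − 20·log₁₀(20.3/2.1) = 89 − 19.71 = 69.29 dB.
shot-blast cabinet: 104 − 20·log₁₀(14.7/4.7) = 104 − 9.90 = 94.10 dB.
diesel generator: 96 − 20·log₁₀(51.8/4.0) = 96 − 22.25 = 73.75 dB.
Σ 10^(L/10) = 2.600e+09 → L_total = 10·log₁₀(2.600e+09) = 94.15 dB.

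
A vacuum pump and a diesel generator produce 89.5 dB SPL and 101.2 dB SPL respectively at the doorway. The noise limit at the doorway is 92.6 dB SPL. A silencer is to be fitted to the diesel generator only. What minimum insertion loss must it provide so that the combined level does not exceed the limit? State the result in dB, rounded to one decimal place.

11.5 dB

Fixed contribution from the other source: Σ 10^(L/10) = 10^(89.5/10) = 8.913e+08 (89.50 dB SPL).
The limit corresponds to 10^(92.6/10) = 1.820e+09; subtracting the fixed part leaves 9.284e+08 for the diesel generator, i.e. 89.68 dB SPL.
So the diesel generator must be reduced from 101.2 to 89.68 dB SPL: IL = 11.52 dB.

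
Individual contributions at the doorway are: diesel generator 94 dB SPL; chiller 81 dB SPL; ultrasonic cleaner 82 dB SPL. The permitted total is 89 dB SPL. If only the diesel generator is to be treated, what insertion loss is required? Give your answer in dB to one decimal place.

6.9 dB

Everything except the diesel generator sums to 10^(81/10) + 10^(82/10) = 2.844e+08 in linear terms, 84.54 dB SPL.
The limit corresponds to 10^(89/10) = 7.943e+08; subtracting the fixed part leaves 5.099e+08 for the diesel generator, i.e. 87.08 dB SPL.
Required insertion loss = 94 − 87.08 = 6.92 dB.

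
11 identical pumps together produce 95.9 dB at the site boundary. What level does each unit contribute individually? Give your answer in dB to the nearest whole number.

Dividing the total intensity by 11 lowers the level by 10·log₁₀ 11 = 10.414 dB: L₁ = 95.9 − 10.414.

85 dB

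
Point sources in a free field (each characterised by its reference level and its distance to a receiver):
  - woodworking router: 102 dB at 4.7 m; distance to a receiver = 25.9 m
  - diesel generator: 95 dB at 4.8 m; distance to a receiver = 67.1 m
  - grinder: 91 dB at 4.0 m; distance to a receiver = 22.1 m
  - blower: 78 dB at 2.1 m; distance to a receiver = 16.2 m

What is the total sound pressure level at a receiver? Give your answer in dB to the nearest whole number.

88 dB

Apply inverse-square spreading to bring every level to the receiver, then sum 10^(L/10).
woodworking router: 102 − 20·log₁₀(25.9/4.7) = 102 − 14.82 = 87.18 dB.
diesel generator: 95 − 20·log₁₀(67.1/4.8) = 95 − 22.91 = 72.09 dB.
grinder: 91 − 20·log₁₀(22.1/4.0) = 91 − 14.85 = 76.15 dB.
blower: 78 − 20·log₁₀(16.2/2.1) = 78 − 17.75 = 60.25 dB.
Σ 10^(L/10) = 5.804e+08 → L_total = 10·log₁₀(5.804e+08) = 87.64 dB.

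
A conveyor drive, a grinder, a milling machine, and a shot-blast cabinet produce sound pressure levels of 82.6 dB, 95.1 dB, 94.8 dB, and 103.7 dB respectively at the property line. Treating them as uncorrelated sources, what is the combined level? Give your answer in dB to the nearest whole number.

For uncorrelated sources the intensities add, so convert each level to linear form, sum, and take 10·log₁₀ of the total.
Σ 10^(L/10) = 10^(82.6/10) + 10^(95.1/10) + 10^(94.8/10) + 10^(103.7/10) = 2.988e+10.
L_total = 10·log₁₀(2.988e+10) = 104.75 dB.

105 dB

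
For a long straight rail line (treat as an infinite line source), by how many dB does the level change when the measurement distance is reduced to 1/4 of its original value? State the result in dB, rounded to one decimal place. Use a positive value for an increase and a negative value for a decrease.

+6.0 dB

Line-source spreading: ΔL = −10·log₁₀(r₂/r₁).
ΔL = −10·log₁₀(0.25) = +6.02 dB.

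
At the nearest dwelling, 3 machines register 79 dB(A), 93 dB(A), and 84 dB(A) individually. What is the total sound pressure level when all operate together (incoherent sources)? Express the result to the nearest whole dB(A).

For uncorrelated sources the intensities add, so convert each level to linear form, sum, and take 10·log₁₀ of the total.
Σ 10^(L/10) = 10^(79/10) + 10^(93/10) + 10^(84/10) = 2.326e+09.
L_total = 10·log₁₀(2.326e+09) = 93.67 dB(A).

94 dB(A)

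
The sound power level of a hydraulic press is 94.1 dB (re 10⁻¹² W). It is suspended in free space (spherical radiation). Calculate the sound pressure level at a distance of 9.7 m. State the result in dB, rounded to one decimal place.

Free-field spherical radiation: L_p = L_w − 10·log₁₀(4π·r²), r = 9.7 m.
4π·r² = 1182 m², 10·log₁₀ of that is 30.728 dB.
L_p = 94.1 − 30.728 = 63.37 dB.

63.4 dB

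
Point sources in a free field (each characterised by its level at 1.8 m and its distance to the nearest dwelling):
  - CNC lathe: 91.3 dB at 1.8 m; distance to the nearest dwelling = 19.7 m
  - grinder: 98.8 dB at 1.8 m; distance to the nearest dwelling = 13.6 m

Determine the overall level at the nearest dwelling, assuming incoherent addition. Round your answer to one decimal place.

81.6 dB

First find each source's level at the receiver (point-source: −20·log₁₀(r/r_ref)), then combine on an intensity basis.
CNC lathe: 91.3 − 20·log₁₀(19.7/1.8) = 91.3 − 20.78 = 70.52 dB.
grinder: 98.8 − 20·log₁₀(13.6/1.8) = 98.8 − 17.57 = 81.23 dB.
Σ 10^(L/10) = 1.441e+08 → L_total = 10·log₁₀(1.441e+08) = 81.59 dB.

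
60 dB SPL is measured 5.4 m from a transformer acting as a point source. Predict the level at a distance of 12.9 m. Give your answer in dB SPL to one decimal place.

For a point source, L₂ = L₁ − 20·log₁₀(r₂/r₁).
L₂ = 60 − 20·log₁₀(12.9/5.4) = 60 − 7.564 = 52.44 dB SPL.

52.4 dB SPL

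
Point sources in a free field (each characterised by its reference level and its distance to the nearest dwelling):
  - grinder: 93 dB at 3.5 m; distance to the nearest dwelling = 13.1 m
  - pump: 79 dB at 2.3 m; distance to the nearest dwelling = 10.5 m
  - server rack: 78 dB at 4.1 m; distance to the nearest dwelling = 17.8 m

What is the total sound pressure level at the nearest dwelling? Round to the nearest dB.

Apply inverse-square spreading to bring every level to the receiver, then sum 10^(L/10).
grinder: 93 − 20·log₁₀(13.1/3.5) = 93 − 11.46 = 81.54 dB.
pump: 79 − 20·log₁₀(10.5/2.3) = 79 − 13.19 = 65.81 dB.
server rack: 78 − 20·log₁₀(17.8/4.1) = 78 − 12.75 = 65.25 dB.
Σ 10^(L/10) = 1.496e+08 → L_total = 10·log₁₀(1.496e+08) = 81.75 dB.

82 dB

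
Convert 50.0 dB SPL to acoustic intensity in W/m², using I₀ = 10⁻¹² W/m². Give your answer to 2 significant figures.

I = I₀·10^(L/10) = 10⁻¹² × 10^(50.0/10) = 10^(-7.000).

1.0e-07 W/m²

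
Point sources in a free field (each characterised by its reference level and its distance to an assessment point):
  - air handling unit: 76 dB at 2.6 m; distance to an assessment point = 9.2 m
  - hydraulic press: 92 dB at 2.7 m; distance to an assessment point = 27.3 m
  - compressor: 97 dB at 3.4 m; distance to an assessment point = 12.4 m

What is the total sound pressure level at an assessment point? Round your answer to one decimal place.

86.0 dB

Apply inverse-square spreading to bring every level to the receiver, then sum 10^(L/10).
air handling unit: 76 − 20·log₁₀(9.2/2.6) = 76 − 10.98 = 65.02 dB.
hydraulic press: 92 − 20·log₁₀(27.3/2.7) = 92 − 20.10 = 71.90 dB.
compressor: 97 − 20·log₁₀(12.4/3.4) = 97 − 11.24 = 85.76 dB.
Σ 10^(L/10) = 3.955e+08 → L_total = 10·log₁₀(3.955e+08) = 85.97 dB.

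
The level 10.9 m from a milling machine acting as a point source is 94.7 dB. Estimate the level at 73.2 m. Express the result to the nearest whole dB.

For a point source, L₂ = L₁ − 20·log₁₀(r₂/r₁).
L₂ = 94.7 − 20·log₁₀(73.2/10.9) = 94.7 − 16.542 = 78.16 dB.

78 dB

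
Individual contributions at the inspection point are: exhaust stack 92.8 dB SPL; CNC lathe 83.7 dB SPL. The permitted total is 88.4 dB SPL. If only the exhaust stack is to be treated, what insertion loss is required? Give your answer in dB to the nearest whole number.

Fixed contribution from the other source: Σ 10^(L/10) = 10^(83.7/10) = 2.344e+08 (83.70 dB SPL).
To meet 88.4 dB SPL overall, the treated exhaust stack may contribute at most 10^(88.4/10) − 2.344e+08 = 4.574e+08, i.e. 86.60 dB SPL.
Required insertion loss = 92.8 − 86.60 = 6.20 dB.

6 dB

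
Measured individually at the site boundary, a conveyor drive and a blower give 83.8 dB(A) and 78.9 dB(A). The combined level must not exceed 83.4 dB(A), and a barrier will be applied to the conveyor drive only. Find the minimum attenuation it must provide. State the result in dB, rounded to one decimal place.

2.3 dB

The untreated sources together contribute 10^(78.9/10) = 7.762e+07, i.e. 78.90 dB(A).
To meet 83.4 dB(A) overall, the treated conveyor drive may contribute at most 10^(83.4/10) − 7.762e+07 = 1.412e+08, i.e. 81.50 dB(A).
Required insertion loss = 83.8 − 81.50 = 2.30 dB.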